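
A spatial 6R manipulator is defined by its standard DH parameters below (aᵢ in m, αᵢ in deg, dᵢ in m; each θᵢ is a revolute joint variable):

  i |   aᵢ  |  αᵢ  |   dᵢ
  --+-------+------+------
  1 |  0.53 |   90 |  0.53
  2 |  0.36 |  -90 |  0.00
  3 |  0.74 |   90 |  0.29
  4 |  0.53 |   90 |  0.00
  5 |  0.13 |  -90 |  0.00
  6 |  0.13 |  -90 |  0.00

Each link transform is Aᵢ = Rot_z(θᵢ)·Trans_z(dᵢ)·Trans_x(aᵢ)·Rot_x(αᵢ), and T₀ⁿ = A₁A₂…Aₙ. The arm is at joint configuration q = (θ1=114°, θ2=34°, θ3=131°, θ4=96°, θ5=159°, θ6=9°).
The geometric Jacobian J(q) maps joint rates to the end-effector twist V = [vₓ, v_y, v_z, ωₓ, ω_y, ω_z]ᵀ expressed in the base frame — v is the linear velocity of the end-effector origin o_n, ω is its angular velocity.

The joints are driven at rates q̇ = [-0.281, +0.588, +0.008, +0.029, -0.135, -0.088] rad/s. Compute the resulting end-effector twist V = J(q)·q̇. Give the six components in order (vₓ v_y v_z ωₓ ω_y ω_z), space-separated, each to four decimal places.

0.0708 -0.0774 -0.1806 0.5124 0.3707 -0.1627

o_n = [-0.6081, -0.0630, 0.9941]
J₁: ẑ×o_n = [0.0630, -0.6081, 0.0000], ω = ẑ
J2: z=[0.9135, 0.4067, 0.0000] o=[-0.2156, 0.4842, 0.5300] → [0.1888, -0.4240, -0.3402, 0.9135, 0.4067, 0.0000]
J3: z=[0.2274, -0.5108, 0.8290] o=[-0.3370, 0.7568, 0.7313] → [0.5454, -0.2846, -0.3250, 0.2274, -0.5108, 0.8290]
J4: z=[-0.8538, 0.3047, 0.4220] o=[-0.6175, 0.0138, 0.7003] → [0.1220, 0.2549, 0.0628, -0.8538, 0.3047, 0.4220]
J5: z=[-0.4419, -0.8528, -0.2782] o=[-0.4717, -0.2109, 1.1576] → [0.1805, -0.0343, -0.1817, -0.4419, -0.8528, -0.2782]
J6: z=[0.6985, -0.1325, -0.7032] o=[-0.5448, -0.1452, 1.0725] → [0.0682, 0.0992, 0.0490, 0.6985, -0.1325, -0.7032]
V = J·q̇ = [0.0708, -0.0774, -0.1806, 0.5124, 0.3707, -0.1627]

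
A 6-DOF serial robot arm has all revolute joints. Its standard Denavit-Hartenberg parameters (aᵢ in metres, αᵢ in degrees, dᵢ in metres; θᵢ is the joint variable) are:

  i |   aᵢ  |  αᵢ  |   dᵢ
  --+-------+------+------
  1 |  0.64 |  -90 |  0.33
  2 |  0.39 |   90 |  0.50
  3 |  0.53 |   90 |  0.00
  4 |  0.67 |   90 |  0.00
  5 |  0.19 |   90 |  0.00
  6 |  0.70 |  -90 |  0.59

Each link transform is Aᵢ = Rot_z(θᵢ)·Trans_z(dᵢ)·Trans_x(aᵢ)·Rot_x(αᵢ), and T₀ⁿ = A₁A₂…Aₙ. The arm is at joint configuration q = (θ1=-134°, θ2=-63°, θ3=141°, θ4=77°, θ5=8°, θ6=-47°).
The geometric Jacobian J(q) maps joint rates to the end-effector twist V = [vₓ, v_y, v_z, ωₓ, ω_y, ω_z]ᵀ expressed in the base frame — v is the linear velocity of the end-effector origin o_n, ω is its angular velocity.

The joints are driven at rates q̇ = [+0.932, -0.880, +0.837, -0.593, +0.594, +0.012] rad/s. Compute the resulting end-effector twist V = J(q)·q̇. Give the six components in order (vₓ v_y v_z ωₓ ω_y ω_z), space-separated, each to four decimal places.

o_n = [0.7819, 0.3234, 0.8376]
J₁: ẑ×o_n = [-0.3234, 0.7819, 0.0000], ω = ẑ
J2: z=[0.7193, -0.6947, 0.0000] o=[-0.4446, -0.4604, 0.3300] → [-0.3526, -0.3651, 1.4158, 0.7193, -0.6947, 0.0000]
J3: z=[0.6189, 0.6409, 0.4540] o=[-0.2079, -0.9351, 0.6775] → [-0.4687, 0.3503, 0.1445, 0.6189, 0.6409, 0.4540]
J4: z=[0.3606, -0.7454, 0.5607] o=[0.1619, -1.0323, 0.3105] → [-1.1531, 0.1576, 0.9509, 0.3606, -0.7454, 0.5607]
J5: z=[0.5407, -0.3228, -0.7768] o=[0.6712, -0.6415, 0.5025] → [0.6414, -0.2672, 0.5575, 0.5407, -0.3228, -0.7768]
J6: z=[-0.2513, 0.8193, -0.5154] o=[0.8237, -0.5514, 0.5713] → [0.6691, 0.0885, -0.1856, -0.2513, 0.8193, -0.5154]
V = J·q̇ = [0.6893, 1.0921, -1.3600, -0.0106, 1.4078, 0.5119]

0.6893 1.0921 -1.3600 -0.0106 1.4078 0.5119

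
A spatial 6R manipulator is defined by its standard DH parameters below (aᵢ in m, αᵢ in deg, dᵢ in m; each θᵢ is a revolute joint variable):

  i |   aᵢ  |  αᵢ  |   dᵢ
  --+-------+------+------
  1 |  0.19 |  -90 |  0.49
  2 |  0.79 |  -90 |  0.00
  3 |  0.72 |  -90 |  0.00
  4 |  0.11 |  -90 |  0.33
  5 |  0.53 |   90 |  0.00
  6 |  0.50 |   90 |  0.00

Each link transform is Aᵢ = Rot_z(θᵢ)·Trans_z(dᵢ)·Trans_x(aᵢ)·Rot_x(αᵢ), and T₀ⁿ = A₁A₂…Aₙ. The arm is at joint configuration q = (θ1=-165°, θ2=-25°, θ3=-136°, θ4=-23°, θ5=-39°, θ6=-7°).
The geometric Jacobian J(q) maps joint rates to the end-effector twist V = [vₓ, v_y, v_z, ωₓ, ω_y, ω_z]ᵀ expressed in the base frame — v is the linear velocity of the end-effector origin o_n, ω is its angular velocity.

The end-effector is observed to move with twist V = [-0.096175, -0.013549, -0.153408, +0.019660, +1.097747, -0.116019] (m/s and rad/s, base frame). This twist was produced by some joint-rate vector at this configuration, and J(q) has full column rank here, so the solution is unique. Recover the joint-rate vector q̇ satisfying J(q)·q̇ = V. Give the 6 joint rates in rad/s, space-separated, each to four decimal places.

0.3200 -0.3470 -0.1770 -0.7980 -0.4720 -0.0390

o_n = [-0.2147, -1.8857, 0.2725]
J₁: ẑ×o_n = [1.8857, -0.2147, 0.0000], ω = ẑ
J2: z=[0.2588, -0.9659, 0.0000] o=[-0.1835, -0.0492, 0.4900] → [0.2101, 0.0563, -0.5054, 0.2588, -0.9659, 0.0000]
J3: z=[-0.4082, -0.1094, -0.9063] o=[-0.8751, -0.2345, 0.8239] → [-1.4362, -0.8236, 0.7463, -0.4082, -0.1094, -0.9063]
J4: z=[-0.4219, -0.8578, 0.2936] o=[-0.2923, -0.5961, 0.6050] → [0.6638, -0.1175, 0.6107, -0.4219, -0.8578, 0.2936]
J5: z=[0.6921, -0.0956, 0.7155] o=[-0.3671, -0.9347, 0.6321] → [0.7148, 0.3579, -0.6436, 0.6921, -0.0956, 0.7155]
J6: z=[-0.6965, -0.3488, 0.6271] o=[-0.2666, -1.4289, 0.4689] → [0.3550, -0.1042, 0.3363, -0.6965, -0.3488, 0.6271]
q̇ = J⁺·V = [0.3200, -0.3470, -0.1770, -0.7980, -0.4720, -0.0390]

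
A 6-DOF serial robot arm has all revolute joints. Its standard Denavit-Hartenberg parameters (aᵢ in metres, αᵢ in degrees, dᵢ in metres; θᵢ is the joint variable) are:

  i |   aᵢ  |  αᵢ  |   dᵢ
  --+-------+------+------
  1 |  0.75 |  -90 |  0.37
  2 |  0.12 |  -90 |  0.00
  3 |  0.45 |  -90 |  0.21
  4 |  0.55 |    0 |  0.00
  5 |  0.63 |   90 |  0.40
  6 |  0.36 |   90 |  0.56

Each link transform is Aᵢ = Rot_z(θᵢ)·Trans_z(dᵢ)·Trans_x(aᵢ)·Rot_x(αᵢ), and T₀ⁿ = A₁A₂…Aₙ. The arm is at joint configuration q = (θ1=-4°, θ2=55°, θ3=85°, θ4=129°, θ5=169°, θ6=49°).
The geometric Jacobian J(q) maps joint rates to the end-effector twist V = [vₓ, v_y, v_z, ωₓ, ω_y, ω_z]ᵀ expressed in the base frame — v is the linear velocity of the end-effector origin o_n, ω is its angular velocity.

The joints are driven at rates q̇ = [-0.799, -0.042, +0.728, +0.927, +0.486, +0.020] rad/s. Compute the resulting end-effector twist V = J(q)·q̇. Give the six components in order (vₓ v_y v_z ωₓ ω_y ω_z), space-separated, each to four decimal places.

-0.4262 -0.3527 -0.3204 -1.4191 -0.0487 -0.0676

o_n = [-0.2325, -0.0585, 0.3539]
J₁: ẑ×o_n = [0.0585, -0.2325, 0.0000], ω = ẑ
J2: z=[0.0698, 0.9976, 0.0000] o=[0.7482, -0.0523, 0.3700] → [-0.0160, 0.0011, 0.9779, 0.0698, 0.9976, 0.0000]
J3: z=[-0.8172, 0.0571, -0.5736] o=[0.8168, -0.0571, 0.2717] → [0.0039, 0.6691, 0.0611, -0.8172, 0.0571, -0.5736]
J4: z=[-0.5761, -0.0471, 0.8160] o=[0.6364, -0.4939, 0.1191] → [-0.3664, -0.5738, -0.2917, -0.5761, -0.0471, 0.8160]
J5: z=[-0.5761, -0.0471, 0.8160] o=[0.9925, -0.1731, 0.3890] → [-0.0919, -1.0199, -0.1237, -0.5761, -0.0471, 0.8160]
J6: z=[-0.3663, 0.9074, -0.2062] o=[0.3017, -0.4551, 0.3752] → [0.0625, 0.1024, 0.3394, -0.3663, 0.9074, -0.2062]
V = J·q̇ = [-0.4262, -0.3527, -0.3204, -1.4191, -0.0487, -0.0676]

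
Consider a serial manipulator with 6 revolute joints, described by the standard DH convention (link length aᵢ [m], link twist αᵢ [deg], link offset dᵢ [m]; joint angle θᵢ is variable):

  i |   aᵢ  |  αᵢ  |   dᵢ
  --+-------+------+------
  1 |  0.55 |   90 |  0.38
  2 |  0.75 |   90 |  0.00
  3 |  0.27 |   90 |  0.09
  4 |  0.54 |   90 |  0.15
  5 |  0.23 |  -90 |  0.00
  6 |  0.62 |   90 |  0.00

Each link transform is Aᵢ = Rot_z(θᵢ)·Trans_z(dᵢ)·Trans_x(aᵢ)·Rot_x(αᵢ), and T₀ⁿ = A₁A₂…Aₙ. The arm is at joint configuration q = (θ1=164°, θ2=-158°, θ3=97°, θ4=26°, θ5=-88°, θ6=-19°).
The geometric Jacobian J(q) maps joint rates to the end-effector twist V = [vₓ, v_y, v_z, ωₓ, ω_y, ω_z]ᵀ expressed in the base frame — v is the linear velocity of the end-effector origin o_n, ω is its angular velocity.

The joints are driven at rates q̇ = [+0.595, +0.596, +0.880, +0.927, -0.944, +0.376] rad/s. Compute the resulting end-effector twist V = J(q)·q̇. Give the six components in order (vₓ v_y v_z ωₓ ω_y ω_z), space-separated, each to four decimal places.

-1.3261 -1.5249 0.6182 1.6967 0.1741 1.9973

o_n = [-0.2713, 0.8911, 0.5326]
J₁: ẑ×o_n = [-0.8911, -0.2713, 0.0000], ω = ẑ
J2: z=[0.2756, 0.9613, 0.0000] o=[-0.5287, 0.1516, 0.3800] → [0.1466, -0.0421, -0.0436, 0.2756, 0.9613, 0.0000]
J3: z=[0.3601, -0.1033, 0.9272] o=[0.1398, -0.0401, 0.0990] → [-0.9082, -0.5372, 0.2929, 0.3601, -0.1033, 0.9272]
J4: z=[0.9182, -0.1365, -0.3718] o=[0.2167, 0.2166, 0.1948] → [0.2047, -0.1287, 0.5527, 0.9182, -0.1365, -0.3718]
J5: z=[-0.2513, 0.5247, -0.8133] o=[0.5197, 0.6499, 0.3807] → [0.2759, 0.6815, 0.3544, -0.2513, 0.5247, -0.8133]
J6: z=[0.3380, 0.8350, 0.4342] o=[0.3111, 0.6880, 0.4697] → [-0.0357, -0.2741, 0.5550, 0.3380, 0.8350, 0.4342]
V = J·q̇ = [-1.3261, -1.5249, 0.6182, 1.6967, 0.1741, 1.9973]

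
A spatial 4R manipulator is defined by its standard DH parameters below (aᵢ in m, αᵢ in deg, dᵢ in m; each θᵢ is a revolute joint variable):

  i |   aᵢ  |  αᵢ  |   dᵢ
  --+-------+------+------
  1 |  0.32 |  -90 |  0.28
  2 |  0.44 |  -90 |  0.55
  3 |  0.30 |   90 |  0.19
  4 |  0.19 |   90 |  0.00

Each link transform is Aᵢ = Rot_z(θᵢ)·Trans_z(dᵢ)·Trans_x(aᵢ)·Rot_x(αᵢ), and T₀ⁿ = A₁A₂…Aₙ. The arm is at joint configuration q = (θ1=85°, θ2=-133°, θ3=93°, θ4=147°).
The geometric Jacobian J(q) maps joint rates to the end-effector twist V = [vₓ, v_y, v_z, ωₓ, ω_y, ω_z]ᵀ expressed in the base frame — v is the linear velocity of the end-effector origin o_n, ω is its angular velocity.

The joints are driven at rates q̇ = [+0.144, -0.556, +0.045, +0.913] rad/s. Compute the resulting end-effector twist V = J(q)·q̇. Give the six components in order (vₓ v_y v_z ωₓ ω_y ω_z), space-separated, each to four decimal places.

o_n = [-0.3871, 0.2744, 0.7966]
J₁: ẑ×o_n = [-0.2744, -0.3871, 0.0000], ω = ẑ
J2: z=[-0.9962, 0.0872, 0.0000] o=[0.0279, 0.3188, 0.2800] → [0.0450, 0.5146, 0.0804, -0.9962, 0.0872, 0.0000]
J3: z=[0.0637, 0.7286, 0.6820] o=[-0.5462, 0.0678, 0.6018] → [0.0010, 0.0961, -0.1027, 0.0637, 0.7286, 0.6820]
J4: z=[-0.0072, -0.6830, 0.7304] o=[-0.2347, 0.1908, 0.7199] → [-0.1134, -0.1108, -0.1047, -0.0072, -0.6830, 0.7304]
V = J·q̇ = [-0.1681, -0.4387, -0.1449, 0.5502, -0.6393, 0.8415]

-0.1681 -0.4387 -0.1449 0.5502 -0.6393 0.8415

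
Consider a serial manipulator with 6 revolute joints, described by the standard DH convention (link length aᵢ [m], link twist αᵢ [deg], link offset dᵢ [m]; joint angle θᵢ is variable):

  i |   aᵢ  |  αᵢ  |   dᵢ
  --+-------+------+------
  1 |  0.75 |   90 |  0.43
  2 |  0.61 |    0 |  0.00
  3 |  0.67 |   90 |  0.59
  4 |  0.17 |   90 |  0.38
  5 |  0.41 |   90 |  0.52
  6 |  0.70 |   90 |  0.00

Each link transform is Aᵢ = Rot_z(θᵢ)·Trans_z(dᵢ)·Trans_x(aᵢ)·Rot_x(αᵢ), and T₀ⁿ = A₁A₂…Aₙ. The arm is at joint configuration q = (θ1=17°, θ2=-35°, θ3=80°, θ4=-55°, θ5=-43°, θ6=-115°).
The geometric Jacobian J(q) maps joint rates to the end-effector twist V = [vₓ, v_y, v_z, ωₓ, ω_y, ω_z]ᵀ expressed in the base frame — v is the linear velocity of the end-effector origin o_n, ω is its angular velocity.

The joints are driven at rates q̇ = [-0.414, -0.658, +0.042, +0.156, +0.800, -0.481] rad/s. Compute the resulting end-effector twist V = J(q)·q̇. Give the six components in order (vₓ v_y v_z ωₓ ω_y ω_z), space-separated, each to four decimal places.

0.1955 -0.9435 -1.1828 -0.3654 1.2933 -1.1034

o_n = [2.1451, 0.1874, 0.5093]
J₁: ẑ×o_n = [-0.1874, 2.1451, 0.0000], ω = ẑ
J2: z=[0.2924, -0.9563, 0.0000] o=[0.7172, 0.2193, 0.4300] → [-0.0759, -0.0232, 1.3562, 0.2924, -0.9563, 0.0000]
J3: z=[0.2924, -0.9563, 0.0000] o=[1.1951, 0.3654, 0.0801] → [-0.4104, -0.1255, 0.8565, 0.2924, -0.9563, 0.0000]
J4: z=[0.6762, 0.2067, -0.7071] o=[1.8206, -0.0603, 0.5539] → [0.1660, -0.1993, 0.1004, 0.6762, 0.2067, -0.7071]
J5: z=[-0.7216, 0.3792, -0.5792] o=[2.1028, 0.1716, 0.3541] → [0.0680, 0.0875, -0.0275, -0.7216, 0.3792, -0.5792]
J6: z=[-0.5957, -0.7663, 0.2405] o=[1.5830, 0.5814, 0.3723] → [-0.0103, 0.2169, 0.6655, -0.5957, -0.7663, 0.2405]
V = J·q̇ = [0.1955, -0.9435, -1.1828, -0.3654, 1.2933, -1.1034]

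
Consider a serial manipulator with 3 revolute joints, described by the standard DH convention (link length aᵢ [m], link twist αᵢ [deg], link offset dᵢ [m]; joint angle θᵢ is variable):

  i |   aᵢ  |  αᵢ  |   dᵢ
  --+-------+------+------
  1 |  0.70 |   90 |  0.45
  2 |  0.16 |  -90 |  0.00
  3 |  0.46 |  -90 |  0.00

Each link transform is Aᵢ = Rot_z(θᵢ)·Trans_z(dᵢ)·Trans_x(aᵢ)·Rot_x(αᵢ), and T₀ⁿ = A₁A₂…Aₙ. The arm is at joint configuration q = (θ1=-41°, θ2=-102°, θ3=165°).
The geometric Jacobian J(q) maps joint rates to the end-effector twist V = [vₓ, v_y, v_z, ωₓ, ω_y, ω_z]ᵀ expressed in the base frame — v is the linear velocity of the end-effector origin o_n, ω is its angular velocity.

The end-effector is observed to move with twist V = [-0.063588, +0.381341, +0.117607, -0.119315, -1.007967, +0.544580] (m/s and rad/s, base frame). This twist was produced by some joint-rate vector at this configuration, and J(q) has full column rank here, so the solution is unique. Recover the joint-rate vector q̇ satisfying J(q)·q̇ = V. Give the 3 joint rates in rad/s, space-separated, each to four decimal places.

0.6660 0.8390 0.5840

o_n = [0.6510, -0.4082, 0.7281]
J₁: ẑ×o_n = [0.4082, 0.6510, -0.0000], ω = ẑ
J2: z=[-0.6561, -0.7547, 0.0000] o=[0.5283, -0.4592, 0.4500] → [-0.2099, 0.1825, 0.0591, -0.6561, -0.7547, 0.0000]
J3: z=[0.7382, -0.6417, -0.2079] o=[0.5032, -0.4374, 0.2935] → [-0.2728, -0.3516, 0.1165, 0.7382, -0.6417, -0.2079]
q̇ = J⁺·V = [0.6660, 0.8390, 0.5840]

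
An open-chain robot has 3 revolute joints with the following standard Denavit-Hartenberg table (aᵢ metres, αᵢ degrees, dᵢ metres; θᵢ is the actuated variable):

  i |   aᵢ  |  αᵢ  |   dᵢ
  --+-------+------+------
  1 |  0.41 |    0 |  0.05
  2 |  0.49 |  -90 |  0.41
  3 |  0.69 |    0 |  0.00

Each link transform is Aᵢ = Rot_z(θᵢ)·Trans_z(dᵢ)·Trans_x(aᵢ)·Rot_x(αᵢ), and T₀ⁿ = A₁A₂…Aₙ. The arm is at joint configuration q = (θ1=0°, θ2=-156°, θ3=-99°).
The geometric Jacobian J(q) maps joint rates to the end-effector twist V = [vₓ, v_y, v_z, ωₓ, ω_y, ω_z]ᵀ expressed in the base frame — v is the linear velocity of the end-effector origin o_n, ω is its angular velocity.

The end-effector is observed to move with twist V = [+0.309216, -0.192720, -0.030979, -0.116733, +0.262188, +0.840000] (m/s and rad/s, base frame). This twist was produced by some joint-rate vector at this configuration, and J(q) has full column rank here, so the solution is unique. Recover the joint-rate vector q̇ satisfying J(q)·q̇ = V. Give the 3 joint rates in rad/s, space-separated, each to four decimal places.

o_n = [0.0610, -0.1554, 1.1415]
J₁: ẑ×o_n = [0.1554, 0.0610, -0.0000], ω = ẑ
J2: z=[0.0000, 0.0000, 1.0000] o=[0.4100, 0.0000, 0.0500] → [0.1554, -0.3490, 0.0000, 0.0000, 0.0000, 1.0000]
J3: z=[0.4067, -0.9135, 0.0000] o=[-0.0376, -0.1993, 0.4600] → [-0.6226, -0.2772, 0.1079, 0.4067, -0.9135, 0.0000]
q̇ = J⁺·V = [0.0510, 0.7890, -0.2870]

0.0510 0.7890 -0.2870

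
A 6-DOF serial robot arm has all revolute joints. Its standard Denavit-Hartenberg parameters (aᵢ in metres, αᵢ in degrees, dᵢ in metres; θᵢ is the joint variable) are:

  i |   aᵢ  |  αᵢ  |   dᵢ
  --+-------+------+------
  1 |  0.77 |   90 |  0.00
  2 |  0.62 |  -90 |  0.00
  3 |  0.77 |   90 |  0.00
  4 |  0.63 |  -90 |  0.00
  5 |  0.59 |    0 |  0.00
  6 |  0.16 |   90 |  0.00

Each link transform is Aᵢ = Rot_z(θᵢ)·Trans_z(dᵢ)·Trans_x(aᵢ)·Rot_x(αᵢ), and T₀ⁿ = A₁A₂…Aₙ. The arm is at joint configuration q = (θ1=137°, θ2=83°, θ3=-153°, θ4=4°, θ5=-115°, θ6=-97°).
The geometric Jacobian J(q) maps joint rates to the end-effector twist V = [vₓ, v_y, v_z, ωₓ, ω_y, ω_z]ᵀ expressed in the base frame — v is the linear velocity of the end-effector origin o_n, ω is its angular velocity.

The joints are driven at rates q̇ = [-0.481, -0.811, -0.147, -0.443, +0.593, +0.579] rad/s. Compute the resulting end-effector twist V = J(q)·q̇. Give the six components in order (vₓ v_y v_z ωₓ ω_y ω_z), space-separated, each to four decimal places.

o_n = [-0.4666, 0.5166, -0.4824]
J₁: ẑ×o_n = [-0.5166, -0.4666, 0.0000], ω = ẑ
J2: z=[0.6820, 0.7314, 0.0000] o=[-0.5631, 0.5251, 0.0000] → [-0.3528, 0.3290, -0.0764, 0.6820, 0.7314, 0.0000]
J3: z=[0.7259, -0.6769, 0.1219] o=[-0.6184, 0.5767, 0.6154] → [0.7504, 0.8154, 0.0592, 0.7259, -0.6769, 0.1219]
J4: z=[-0.5672, -0.6894, -0.4506] o=[-0.3188, 0.7753, -0.0656] → [0.1707, -0.1698, 0.0449, -0.5672, -0.6894, -0.4506]
J5: z=[0.6970, -0.6933, 0.1833] o=[-0.0424, 0.9077, -0.6160] → [-0.0210, -0.1709, -0.5666, 0.6970, -0.6933, 0.1833]
J6: z=[0.6970, -0.6933, 0.1833] o=[-0.4551, 0.4867, -0.6391] → [-0.1142, -0.1114, 0.0129, 0.6970, -0.6933, 0.1833]
V = J·q̇ = [0.2701, -0.2528, -0.2951, 0.4083, -1.0007, -0.0845]

0.2701 -0.2528 -0.2951 0.4083 -1.0007 -0.0845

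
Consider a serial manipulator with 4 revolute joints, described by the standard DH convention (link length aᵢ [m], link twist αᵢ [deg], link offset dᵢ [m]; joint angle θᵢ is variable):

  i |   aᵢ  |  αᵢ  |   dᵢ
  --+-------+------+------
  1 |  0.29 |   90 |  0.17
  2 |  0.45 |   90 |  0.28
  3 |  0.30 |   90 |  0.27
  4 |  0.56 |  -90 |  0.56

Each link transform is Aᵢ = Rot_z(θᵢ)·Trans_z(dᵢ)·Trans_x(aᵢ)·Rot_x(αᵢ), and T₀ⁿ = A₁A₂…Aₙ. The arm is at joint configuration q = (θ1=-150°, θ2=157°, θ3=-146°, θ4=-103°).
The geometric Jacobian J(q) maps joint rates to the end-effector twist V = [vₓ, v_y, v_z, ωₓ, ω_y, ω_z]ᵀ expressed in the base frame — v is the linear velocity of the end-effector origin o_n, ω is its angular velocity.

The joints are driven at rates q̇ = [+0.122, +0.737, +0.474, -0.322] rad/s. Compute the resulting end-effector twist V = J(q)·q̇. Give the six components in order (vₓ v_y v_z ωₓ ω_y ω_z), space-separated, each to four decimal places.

o_n = [-0.4873, 0.4657, -0.0866]
J₁: ẑ×o_n = [-0.4657, -0.4873, 0.0000], ω = ẑ
J2: z=[-0.5000, 0.8660, 0.0000] o=[-0.2511, -0.1450, 0.1700] → [-0.2223, -0.1283, -0.1009, -0.5000, 0.8660, 0.0000]
J3: z=[-0.3384, -0.1954, 0.9205] o=[-0.0324, 0.3046, 0.3458] → [-0.0638, -0.5650, -0.1434, -0.3384, -0.1954, 0.9205]
J4: z=[-0.8603, 0.4606, -0.2185] o=[-0.2382, -0.0079, 0.4972] → [-0.1654, -0.4478, -0.2927, -0.8603, 0.4606, -0.2185]
V = J·q̇ = [-0.1976, -0.2776, -0.0480, -0.2519, 0.3973, 0.6287]

-0.1976 -0.2776 -0.0480 -0.2519 0.3973 0.6287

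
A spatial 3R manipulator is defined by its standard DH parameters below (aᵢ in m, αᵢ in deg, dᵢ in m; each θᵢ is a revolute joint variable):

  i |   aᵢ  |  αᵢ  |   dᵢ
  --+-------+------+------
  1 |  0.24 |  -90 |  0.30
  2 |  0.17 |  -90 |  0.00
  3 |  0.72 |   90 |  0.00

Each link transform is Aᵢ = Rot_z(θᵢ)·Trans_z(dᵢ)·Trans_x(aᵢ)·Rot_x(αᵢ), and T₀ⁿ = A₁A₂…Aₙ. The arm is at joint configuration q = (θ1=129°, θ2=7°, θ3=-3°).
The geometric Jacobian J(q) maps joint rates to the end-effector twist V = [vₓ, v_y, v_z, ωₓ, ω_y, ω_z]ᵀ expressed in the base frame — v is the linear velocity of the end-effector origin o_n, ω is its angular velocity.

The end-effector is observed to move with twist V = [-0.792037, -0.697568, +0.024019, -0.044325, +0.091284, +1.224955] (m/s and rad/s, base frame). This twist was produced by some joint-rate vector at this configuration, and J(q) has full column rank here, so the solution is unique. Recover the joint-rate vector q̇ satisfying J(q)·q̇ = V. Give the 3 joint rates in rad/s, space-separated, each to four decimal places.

o_n = [-0.7356, 0.8485, 0.1917]
J₁: ẑ×o_n = [-0.8485, -0.7356, 0.0000], ω = ẑ
J2: z=[-0.7771, -0.6293, 0.0000] o=[-0.1510, 0.1865, 0.3000] → [0.0682, -0.0842, -0.8824, -0.7771, -0.6293, 0.0000]
J3: z=[0.0767, -0.0947, -0.9925] o=[-0.2572, 0.3176, 0.2793] → [0.5352, 0.4816, -0.0046, 0.0767, -0.0947, -0.9925]
q̇ = J⁺·V = [0.4200, -0.0230, -0.8110]

0.4200 -0.0230 -0.8110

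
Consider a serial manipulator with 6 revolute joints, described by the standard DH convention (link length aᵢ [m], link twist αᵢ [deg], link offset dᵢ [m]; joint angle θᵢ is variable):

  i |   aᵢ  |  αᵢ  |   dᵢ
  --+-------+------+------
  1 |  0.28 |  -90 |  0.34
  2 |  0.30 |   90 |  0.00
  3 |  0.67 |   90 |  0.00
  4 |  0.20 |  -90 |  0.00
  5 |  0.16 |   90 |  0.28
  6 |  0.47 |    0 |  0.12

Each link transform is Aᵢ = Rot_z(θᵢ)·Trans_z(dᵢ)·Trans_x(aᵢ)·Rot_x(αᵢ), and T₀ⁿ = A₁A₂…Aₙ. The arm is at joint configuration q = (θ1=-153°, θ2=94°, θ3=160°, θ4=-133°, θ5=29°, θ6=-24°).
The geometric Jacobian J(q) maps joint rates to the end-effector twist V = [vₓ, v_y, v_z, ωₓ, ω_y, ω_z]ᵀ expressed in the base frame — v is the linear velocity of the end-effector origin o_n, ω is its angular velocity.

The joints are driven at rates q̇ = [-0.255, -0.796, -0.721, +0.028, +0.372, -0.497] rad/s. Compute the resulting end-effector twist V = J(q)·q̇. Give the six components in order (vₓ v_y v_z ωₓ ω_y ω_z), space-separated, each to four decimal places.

o_n = [0.2650, 0.2461, 0.3405]
J₁: ẑ×o_n = [-0.2461, 0.2650, 0.0000], ω = ẑ
J2: z=[0.4540, -0.8910, 0.0000] o=[-0.2495, -0.1271, 0.3400] → [-0.0004, -0.0002, 0.6279, 0.4540, -0.8910, 0.0000]
J3: z=[-0.8888, -0.4529, -0.0698] o=[-0.2308, -0.1176, 0.0407] → [-0.1104, 0.2318, -0.0987, -0.8888, -0.4529, -0.0698]
J4: z=[0.4479, -0.8264, -0.3412] o=[-0.1659, -0.3417, 0.6688] → [0.4719, 0.0000, 0.6195, 0.4479, -0.8264, -0.3412]
J5: z=[0.6770, 0.0642, 0.7331] o=[-0.0491, -0.2299, 0.5511] → [-0.3625, 0.3730, 0.3021, 0.6770, 0.0642, 0.7331]
J6: z=[0.6748, -0.4516, -0.5836] o=[0.1874, -0.0695, 0.7006] → [0.3468, 0.1977, 0.2480, 0.6748, -0.4516, -0.5836]
V = J·q̇ = [-0.1513, -0.1941, -0.4222, 0.2085, 1.2610, 0.3485]

-0.1513 -0.1941 -0.4222 0.2085 1.2610 0.3485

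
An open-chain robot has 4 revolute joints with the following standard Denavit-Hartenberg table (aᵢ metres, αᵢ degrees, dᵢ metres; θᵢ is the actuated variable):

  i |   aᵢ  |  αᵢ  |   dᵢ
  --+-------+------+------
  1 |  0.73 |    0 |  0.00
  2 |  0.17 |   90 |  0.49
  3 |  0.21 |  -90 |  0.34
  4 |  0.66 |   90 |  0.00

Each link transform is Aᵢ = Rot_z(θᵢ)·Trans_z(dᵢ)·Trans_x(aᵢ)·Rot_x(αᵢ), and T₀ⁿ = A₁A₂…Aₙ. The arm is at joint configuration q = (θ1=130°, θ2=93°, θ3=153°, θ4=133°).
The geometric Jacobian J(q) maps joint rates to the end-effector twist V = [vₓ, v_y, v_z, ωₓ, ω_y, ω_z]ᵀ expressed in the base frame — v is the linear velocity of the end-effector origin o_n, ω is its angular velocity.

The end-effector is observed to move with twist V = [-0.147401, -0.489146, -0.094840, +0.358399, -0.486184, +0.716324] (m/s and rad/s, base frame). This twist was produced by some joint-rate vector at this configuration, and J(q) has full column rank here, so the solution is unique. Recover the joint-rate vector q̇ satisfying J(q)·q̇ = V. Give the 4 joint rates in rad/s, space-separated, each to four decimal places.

o_n = [-0.6527, 0.1930, 0.3810]
J₁: ẑ×o_n = [-0.1930, -0.6527, 0.0000], ω = ẑ
J2: z=[0.0000, 0.0000, 1.0000] o=[-0.4692, 0.5592, 0.0000] → [0.3662, -0.1835, 0.0000, 0.0000, 0.0000, 1.0000]
J3: z=[-0.6820, 0.7314, 0.0000] o=[-0.5936, 0.4433, 0.4900] → [-0.0797, -0.0743, 0.2139, -0.6820, 0.7314, 0.0000]
J4: z=[0.3320, 0.3096, -0.8910] o=[-0.6886, 0.8195, 0.5853] → [-0.6215, 0.0359, -0.2191, 0.3320, 0.3096, -0.8910]
q̇ = J⁺·V = [0.8990, -0.3190, -0.6000, -0.1530]

0.8990 -0.3190 -0.6000 -0.1530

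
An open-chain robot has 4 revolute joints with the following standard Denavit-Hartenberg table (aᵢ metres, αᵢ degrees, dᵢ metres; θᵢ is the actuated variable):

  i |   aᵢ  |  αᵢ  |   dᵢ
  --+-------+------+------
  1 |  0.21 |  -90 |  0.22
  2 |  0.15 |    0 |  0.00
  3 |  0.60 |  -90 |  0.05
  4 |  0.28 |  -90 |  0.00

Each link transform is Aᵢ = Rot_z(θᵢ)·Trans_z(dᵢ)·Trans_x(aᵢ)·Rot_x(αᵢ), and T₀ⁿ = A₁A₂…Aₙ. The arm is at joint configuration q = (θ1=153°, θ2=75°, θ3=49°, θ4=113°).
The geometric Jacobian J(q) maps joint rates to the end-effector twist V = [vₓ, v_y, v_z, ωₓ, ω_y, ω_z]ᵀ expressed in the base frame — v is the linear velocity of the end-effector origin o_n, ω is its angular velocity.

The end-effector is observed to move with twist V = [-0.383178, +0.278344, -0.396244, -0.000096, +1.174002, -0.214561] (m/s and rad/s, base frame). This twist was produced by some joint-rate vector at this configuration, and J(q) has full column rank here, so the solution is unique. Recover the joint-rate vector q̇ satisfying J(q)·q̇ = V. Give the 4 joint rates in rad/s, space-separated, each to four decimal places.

o_n = [0.1170, 0.1735, -0.3316]
J₁: ẑ×o_n = [-0.1735, 0.1170, 0.0000], ω = ẑ
J2: z=[-0.4540, -0.8910, 0.0000] o=[-0.1871, 0.0953, 0.2200] → [0.4915, -0.2504, 0.2355, -0.4540, -0.8910, 0.0000]
J3: z=[-0.4540, -0.8910, 0.0000] o=[-0.2217, 0.1130, 0.0751] → [0.3624, -0.1846, 0.2743, -0.4540, -0.8910, 0.0000]
J4: z=[0.7387, -0.3764, 0.5592] o=[0.0545, -0.0839, -0.4223] → [-0.1781, -0.0320, 0.2137, 0.7387, -0.3764, 0.5592]
q̇ = J⁺·V = [0.1450, -0.7240, -0.3220, -0.6430]

0.1450 -0.7240 -0.3220 -0.6430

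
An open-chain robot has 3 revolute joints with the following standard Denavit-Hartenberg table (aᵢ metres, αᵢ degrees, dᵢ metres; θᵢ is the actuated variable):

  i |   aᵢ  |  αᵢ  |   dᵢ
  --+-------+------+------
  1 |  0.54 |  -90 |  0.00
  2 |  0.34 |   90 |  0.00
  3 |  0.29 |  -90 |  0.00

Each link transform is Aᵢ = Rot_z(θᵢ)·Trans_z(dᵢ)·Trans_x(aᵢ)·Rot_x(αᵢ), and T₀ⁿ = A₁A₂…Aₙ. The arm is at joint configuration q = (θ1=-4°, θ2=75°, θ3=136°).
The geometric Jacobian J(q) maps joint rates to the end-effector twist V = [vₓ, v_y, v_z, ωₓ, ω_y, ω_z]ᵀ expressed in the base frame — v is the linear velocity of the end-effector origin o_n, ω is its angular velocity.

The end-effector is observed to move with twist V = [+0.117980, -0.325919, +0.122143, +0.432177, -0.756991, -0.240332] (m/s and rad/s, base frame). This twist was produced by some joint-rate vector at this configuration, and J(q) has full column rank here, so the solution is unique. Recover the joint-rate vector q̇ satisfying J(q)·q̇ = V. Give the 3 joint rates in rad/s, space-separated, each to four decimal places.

-0.3700 -0.7250 0.5010

o_n = [0.5867, 0.1609, -0.1269]
J₁: ẑ×o_n = [-0.1609, 0.5867, 0.0000], ω = ẑ
J2: z=[0.0698, 0.9976, 0.0000] o=[0.5387, -0.0377, 0.0000] → [-0.1266, 0.0089, -0.0340, 0.0698, 0.9976, 0.0000]
J3: z=[0.9636, -0.0674, 0.2588] o=[0.6265, -0.0438, -0.3284] → [-0.0666, -0.2045, 0.1946, 0.9636, -0.0674, 0.2588]
q̇ = J⁺·V = [-0.3700, -0.7250, 0.5010]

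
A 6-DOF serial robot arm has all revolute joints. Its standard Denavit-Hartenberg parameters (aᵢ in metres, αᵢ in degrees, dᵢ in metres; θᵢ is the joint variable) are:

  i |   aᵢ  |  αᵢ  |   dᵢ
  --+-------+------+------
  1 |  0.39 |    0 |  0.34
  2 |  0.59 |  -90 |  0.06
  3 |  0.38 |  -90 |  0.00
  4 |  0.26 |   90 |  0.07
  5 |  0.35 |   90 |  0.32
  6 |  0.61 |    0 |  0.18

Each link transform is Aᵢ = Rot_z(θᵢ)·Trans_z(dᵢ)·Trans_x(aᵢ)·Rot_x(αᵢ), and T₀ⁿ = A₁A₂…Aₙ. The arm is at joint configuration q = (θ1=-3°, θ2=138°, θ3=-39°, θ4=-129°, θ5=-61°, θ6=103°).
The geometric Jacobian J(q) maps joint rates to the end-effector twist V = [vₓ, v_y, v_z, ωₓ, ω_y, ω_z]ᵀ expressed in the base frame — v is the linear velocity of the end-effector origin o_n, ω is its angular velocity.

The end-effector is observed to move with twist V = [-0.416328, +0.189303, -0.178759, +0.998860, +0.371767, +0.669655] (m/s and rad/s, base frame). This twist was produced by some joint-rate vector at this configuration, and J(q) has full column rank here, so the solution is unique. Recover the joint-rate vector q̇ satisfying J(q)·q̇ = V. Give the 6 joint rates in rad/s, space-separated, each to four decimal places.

o_n = [0.6094, 0.3473, 0.2685]
J₁: ẑ×o_n = [-0.3473, 0.6094, 0.0000], ω = ẑ
J2: z=[0.0000, 0.0000, 1.0000] o=[0.3895, -0.0204, 0.3400] → [-0.3677, 0.2200, 0.0000, 0.0000, 0.0000, 1.0000]
J3: z=[-0.7071, -0.7071, 0.0000] o=[-0.0277, 0.3968, 0.4000] → [0.0930, -0.0930, 0.4855, -0.7071, -0.7071, 0.0000]
J4: z=[-0.4450, 0.4450, -0.7771] o=[-0.2365, 0.6056, 0.6391] → [-0.3657, -0.8224, -0.2615, -0.4450, 0.4450, -0.7771]
J5: z=[0.8721, 0.0179, -0.4891] o=[-0.3207, 0.4040, 0.4818] → [-0.0315, -0.2689, -0.0661, 0.8721, 0.0179, -0.4891]
J6: z=[0.3939, 0.5674, 0.7232] o=[0.0601, 0.1216, 0.4960] → [-0.2923, 0.4869, -0.2228, 0.3939, 0.5674, 0.7232]
q̇ = J⁺·V = [-0.2180, 0.7330, 0.0650, -0.0400, 0.8430, 0.7410]

-0.2180 0.7330 0.0650 -0.0400 0.8430 0.7410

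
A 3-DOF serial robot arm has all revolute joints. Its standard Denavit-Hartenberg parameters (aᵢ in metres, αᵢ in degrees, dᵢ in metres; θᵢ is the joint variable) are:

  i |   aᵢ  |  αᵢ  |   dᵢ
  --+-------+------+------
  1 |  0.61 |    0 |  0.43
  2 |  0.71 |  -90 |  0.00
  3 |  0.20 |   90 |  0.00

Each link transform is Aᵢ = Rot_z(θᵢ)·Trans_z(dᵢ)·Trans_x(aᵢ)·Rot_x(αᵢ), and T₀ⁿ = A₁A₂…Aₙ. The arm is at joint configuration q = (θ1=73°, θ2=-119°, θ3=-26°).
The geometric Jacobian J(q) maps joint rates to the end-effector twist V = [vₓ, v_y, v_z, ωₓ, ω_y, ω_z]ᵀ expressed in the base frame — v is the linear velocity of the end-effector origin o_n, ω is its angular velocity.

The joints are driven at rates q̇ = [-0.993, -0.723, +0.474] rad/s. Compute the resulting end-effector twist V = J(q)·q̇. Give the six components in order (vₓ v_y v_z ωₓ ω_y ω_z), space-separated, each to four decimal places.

o_n = [0.7964, -0.0567, 0.5177]
J₁: ẑ×o_n = [0.0567, 0.7964, -0.0000], ω = ẑ
J2: z=[0.0000, 0.0000, 1.0000] o=[0.1783, 0.5833, 0.4300] → [0.6400, 0.6181, -0.0000, 0.0000, 0.0000, 1.0000]
J3: z=[0.7193, 0.6947, 0.0000] o=[0.6716, 0.0726, 0.4300] → [0.0609, -0.0631, -0.1798, 0.7193, 0.6947, 0.0000]
V = J·q̇ = [-0.4902, -1.2676, -0.0852, 0.3410, 0.3293, -1.7160]

-0.4902 -1.2676 -0.0852 0.3410 0.3293 -1.7160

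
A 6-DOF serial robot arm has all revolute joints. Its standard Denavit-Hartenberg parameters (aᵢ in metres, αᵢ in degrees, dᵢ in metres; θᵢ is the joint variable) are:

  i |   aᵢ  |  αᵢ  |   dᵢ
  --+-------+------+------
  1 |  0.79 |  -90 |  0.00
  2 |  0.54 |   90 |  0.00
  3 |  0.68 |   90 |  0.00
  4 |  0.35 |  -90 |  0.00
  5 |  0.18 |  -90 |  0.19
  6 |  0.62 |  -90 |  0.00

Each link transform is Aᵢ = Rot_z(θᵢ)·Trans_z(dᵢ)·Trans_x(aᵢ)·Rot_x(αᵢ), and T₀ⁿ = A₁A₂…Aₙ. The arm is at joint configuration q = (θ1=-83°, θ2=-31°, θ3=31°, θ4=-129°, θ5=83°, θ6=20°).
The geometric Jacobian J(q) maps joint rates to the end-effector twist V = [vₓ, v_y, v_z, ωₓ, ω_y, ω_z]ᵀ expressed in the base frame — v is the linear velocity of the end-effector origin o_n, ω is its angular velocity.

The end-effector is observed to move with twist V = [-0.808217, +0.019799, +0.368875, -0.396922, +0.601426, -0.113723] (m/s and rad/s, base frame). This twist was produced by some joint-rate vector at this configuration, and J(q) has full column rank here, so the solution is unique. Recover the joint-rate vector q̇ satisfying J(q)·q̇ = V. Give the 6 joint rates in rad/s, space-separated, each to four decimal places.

-0.3160 -0.8750 0.0230 -0.6680 -0.3810 0.3150

o_n = [1.0074, -1.2577, -0.0363]
J₁: ẑ×o_n = [1.2577, 1.0074, -0.0000], ω = ẑ
J2: z=[0.9925, 0.1219, 0.0000] o=[0.0963, -0.7841, 0.0000] → [-0.0044, 0.0360, -0.5811, 0.9925, 0.1219, 0.0000]
J3: z=[-0.0628, 0.5112, 0.8572] o=[0.1527, -1.2435, 0.2781] → [-0.1486, 0.7129, -0.4361, -0.0628, 0.5112, 0.8572]
J4: z=[-0.7970, -0.5426, 0.2653] o=[0.5612, -1.6967, 0.5783] → [0.2170, -0.3714, -0.1078, -0.7970, -0.5426, 0.2653]
J5: z=[0.5064, -0.8397, -0.1963] o=[0.4459, -1.6890, 0.2479] → [0.3233, 0.0337, 0.6899, 0.5064, -0.8397, -0.1963]
J6: z=[0.4240, 0.0441, 0.9046] o=[0.6773, -1.7511, 0.1425] → [-0.4542, 0.3744, 0.1946, 0.4240, 0.0441, 0.9046]
q̇ = J⁺·V = [-0.3160, -0.8750, 0.0230, -0.6680, -0.3810, 0.3150]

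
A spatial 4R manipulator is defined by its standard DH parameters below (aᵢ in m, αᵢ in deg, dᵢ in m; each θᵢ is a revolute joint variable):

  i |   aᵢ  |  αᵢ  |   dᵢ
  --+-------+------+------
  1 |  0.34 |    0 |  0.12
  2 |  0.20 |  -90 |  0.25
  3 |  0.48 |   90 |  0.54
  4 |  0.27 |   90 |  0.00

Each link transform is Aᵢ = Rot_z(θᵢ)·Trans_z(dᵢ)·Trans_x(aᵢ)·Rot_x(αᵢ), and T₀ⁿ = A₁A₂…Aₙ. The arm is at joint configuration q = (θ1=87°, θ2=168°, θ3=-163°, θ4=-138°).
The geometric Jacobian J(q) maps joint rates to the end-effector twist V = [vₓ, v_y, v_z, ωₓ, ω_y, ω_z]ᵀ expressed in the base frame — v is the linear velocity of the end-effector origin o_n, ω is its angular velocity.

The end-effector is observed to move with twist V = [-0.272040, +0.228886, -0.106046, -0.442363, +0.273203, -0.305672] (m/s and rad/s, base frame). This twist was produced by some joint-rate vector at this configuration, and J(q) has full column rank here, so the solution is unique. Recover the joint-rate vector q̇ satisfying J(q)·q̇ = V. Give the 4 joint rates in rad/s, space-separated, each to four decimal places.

0.6230 -0.4400 -0.4980 0.5110

o_n = [0.3823, 0.3114, 0.4517]
J₁: ẑ×o_n = [-0.3114, 0.3823, 0.0000], ω = ẑ
J2: z=[0.0000, 0.0000, 1.0000] o=[0.0178, 0.3395, 0.1200] → [0.0281, 0.3645, -0.0000, 0.0000, 0.0000, 1.0000]
J3: z=[0.9659, -0.2588, 0.0000] o=[-0.0340, 0.1463, 0.3700] → [-0.0211, -0.0789, 0.2671, 0.9659, -0.2588, 0.0000]
J4: z=[0.0757, 0.2824, -0.9563] o=[0.6064, 0.4500, 0.5103] → [-0.1491, 0.2188, 0.0528, 0.0757, 0.2824, -0.9563]
q̇ = J⁺·V = [0.6230, -0.4400, -0.4980, 0.5110]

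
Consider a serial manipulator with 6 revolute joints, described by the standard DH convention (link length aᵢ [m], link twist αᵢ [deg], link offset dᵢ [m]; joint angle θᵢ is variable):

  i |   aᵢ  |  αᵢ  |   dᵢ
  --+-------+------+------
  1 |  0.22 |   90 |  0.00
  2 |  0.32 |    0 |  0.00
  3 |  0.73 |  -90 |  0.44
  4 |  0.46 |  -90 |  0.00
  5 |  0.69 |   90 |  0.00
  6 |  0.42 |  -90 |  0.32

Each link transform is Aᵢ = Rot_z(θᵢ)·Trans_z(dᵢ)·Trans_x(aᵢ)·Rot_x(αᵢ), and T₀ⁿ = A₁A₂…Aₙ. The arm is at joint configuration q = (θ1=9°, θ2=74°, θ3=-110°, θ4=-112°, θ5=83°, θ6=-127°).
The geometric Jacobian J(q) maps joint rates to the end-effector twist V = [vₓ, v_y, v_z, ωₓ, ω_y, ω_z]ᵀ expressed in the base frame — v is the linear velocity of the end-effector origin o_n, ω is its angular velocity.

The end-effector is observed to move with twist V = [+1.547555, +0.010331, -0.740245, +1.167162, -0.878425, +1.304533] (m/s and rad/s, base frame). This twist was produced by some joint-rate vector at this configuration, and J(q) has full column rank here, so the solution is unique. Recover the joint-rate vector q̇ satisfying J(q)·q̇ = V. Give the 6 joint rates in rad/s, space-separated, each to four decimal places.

o_n = [0.3309, -1.0459, -0.0753]
J₁: ẑ×o_n = [1.0459, 0.3309, -0.0000], ω = ẑ
J2: z=[0.1564, -0.9877, 0.0000] o=[0.2173, 0.0344, 0.0000] → [0.0743, 0.0118, -0.0568, 0.1564, -0.9877, 0.0000]
J3: z=[0.1564, -0.9877, 0.0000] o=[0.3044, 0.0482, 0.3076] → [0.3782, 0.0599, -0.1450, 0.1564, -0.9877, 0.0000]
J4: z=[0.5805, 0.0919, 0.8090] o=[0.9566, -0.2940, -0.1215] → [0.6125, -0.5330, -0.3790, 0.5805, 0.0919, 0.8090]
J5: z=[0.7995, -0.2527, -0.5450] o=[0.8856, -0.7370, -0.0202] → [-0.1544, 0.3463, -0.3870, 0.7995, -0.2527, -0.5450]
J6: z=[-0.0824, -0.9448, 0.3171] o=[0.4750, -0.8810, -0.5557] → [-0.4017, -0.0061, -0.1226, -0.0824, -0.9448, 0.3171]
q̇ = J⁺·V = [0.8090, -0.0750, 0.7290, 0.9770, 0.6400, 0.1700]

0.8090 -0.0750 0.7290 0.9770 0.6400 0.1700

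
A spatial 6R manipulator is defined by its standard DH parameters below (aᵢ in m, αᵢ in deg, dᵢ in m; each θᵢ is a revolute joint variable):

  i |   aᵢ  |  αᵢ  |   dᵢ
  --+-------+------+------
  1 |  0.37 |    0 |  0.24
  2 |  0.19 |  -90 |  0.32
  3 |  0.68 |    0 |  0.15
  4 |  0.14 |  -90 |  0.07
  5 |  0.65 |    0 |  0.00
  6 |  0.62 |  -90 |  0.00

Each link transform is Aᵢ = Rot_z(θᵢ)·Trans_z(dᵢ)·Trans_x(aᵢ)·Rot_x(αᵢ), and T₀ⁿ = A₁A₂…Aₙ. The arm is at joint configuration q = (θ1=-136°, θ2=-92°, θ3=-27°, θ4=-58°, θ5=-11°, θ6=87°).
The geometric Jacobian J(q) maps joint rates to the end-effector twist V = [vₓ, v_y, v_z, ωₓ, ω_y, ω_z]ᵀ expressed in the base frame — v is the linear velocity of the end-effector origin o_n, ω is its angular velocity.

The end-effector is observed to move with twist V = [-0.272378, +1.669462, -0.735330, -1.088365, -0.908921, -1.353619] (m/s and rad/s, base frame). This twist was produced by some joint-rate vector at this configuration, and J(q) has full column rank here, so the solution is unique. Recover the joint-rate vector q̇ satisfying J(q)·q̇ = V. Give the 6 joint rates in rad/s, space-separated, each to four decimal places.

-0.5250 -0.8240 0.8860 0.5310 -0.4220 0.4750

o_n = [-0.6614, 0.5669, 1.7932]
J₁: ẑ×o_n = [-0.5669, -0.6614, 0.0000], ω = ẑ
J2: z=[0.0000, 0.0000, 1.0000] o=[-0.2662, -0.2570, 0.2400] → [-0.8239, -0.3953, 0.0000, 0.0000, 0.0000, 1.0000]
J3: z=[-0.7431, -0.6691, 0.0000] o=[-0.3933, -0.1158, 0.5600] → [-0.8252, 0.9165, -0.6868, -0.7431, -0.6691, 0.0000]
J4: z=[-0.7431, -0.6691, 0.0000] o=[-0.9102, 0.2341, 0.8687] → [-0.6186, 0.6871, -0.0809, -0.7431, -0.6691, 0.0000]
J5: z=[-0.6666, 0.7403, -0.0872] o=[-0.9704, 0.1963, 1.0082] → [0.6135, 0.4964, -0.4757, -0.6666, 0.7403, -0.0872]
J6: z=[-0.6666, 0.7403, -0.0872] o=[-1.0997, 0.1546, 1.6438] → [0.1465, 0.0614, -0.5993, -0.6666, 0.7403, -0.0872]
q̇ = J⁺·V = [-0.5250, -0.8240, 0.8860, 0.5310, -0.4220, 0.4750]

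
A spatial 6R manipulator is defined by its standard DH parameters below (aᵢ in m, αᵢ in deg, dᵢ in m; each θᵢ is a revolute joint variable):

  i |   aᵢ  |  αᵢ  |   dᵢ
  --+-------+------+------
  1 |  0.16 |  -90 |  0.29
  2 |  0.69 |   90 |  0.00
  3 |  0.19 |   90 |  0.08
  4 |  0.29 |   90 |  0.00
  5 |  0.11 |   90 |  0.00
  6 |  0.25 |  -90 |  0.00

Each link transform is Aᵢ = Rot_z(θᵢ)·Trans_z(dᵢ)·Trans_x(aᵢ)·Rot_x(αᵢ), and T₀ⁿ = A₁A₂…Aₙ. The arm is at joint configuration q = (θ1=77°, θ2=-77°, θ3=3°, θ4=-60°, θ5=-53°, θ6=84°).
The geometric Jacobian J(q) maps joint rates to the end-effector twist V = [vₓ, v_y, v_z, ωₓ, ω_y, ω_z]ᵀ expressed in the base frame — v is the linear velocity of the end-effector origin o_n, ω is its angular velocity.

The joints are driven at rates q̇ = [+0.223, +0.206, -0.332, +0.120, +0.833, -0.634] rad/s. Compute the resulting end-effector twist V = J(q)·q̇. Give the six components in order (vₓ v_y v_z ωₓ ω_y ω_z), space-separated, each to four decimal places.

o_n = [0.0451, 0.7152, 1.0307]
J₁: ẑ×o_n = [-0.7152, 0.0451, 0.0000], ω = ẑ
J2: z=[-0.9744, 0.2250, 0.0000] o=[0.0360, 0.1559, 0.2900] → [0.1666, 0.7217, -0.5470, -0.9744, 0.2250, 0.0000]
J3: z=[-0.2192, -0.9494, 0.2250] o=[0.0709, 0.3071, 0.9623] → [-0.1567, 0.0092, -0.1140, -0.2192, -0.9494, 0.2250]
J4: z=[0.9757, -0.2132, 0.0510] o=[0.0533, 0.2750, 1.1652] → [0.0062, 0.1308, 0.4278, 0.9757, -0.2132, 0.0510]
J5: z=[0.1100, 0.2749, -0.9551] o=[0.1083, 0.5469, 1.2498] → [0.1005, 0.0845, 0.0359, 0.1100, 0.2749, -0.9551]
J6: z=[-0.7386, -0.6205, -0.2637] o=[0.0351, 0.6277, 1.2646] → [0.1682, -0.1754, -0.0585, -0.7386, -0.6205, -0.2637]
V = J·q̇ = [-0.0953, 0.3530, 0.0435, 0.5490, 0.9584, -0.4740]

-0.0953 0.3530 0.0435 0.5490 0.9584 -0.4740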